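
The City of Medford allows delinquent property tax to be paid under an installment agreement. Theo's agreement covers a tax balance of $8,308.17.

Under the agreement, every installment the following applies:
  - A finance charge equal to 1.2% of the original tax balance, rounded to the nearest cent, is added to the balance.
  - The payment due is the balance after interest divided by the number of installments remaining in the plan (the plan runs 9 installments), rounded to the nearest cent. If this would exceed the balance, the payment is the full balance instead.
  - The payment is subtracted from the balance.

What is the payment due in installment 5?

Installment 1: opening $8,308.17; interest $99.70 → $8,407.87; payment $934.21; balance $7,473.66
Installment 2: opening $7,473.66; interest $99.70 → $7,573.36; payment $946.67; balance $6,626.69
Installment 3: opening $6,626.69; interest $99.70 → $6,726.39; payment $960.91; balance $5,765.48
Installment 4: opening $5,765.48; interest $99.70 → $5,865.18; payment $977.53; balance $4,887.65
Installment 5: opening $4,887.65; interest $99.70 → $4,987.35; payment $997.47; balance $3,989.88

$997.47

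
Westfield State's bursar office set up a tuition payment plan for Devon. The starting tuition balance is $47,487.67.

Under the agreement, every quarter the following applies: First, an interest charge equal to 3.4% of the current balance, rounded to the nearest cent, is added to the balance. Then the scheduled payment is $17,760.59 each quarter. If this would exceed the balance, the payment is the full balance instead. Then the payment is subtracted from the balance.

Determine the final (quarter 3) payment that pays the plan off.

$15,144.68

Quarter 1: opening $47,487.67; interest $1,614.58 → $49,102.25; payment $17,760.59; balance $31,341.66
Quarter 2: opening $31,341.66; interest $1,065.62 → $32,407.28; payment $17,760.59; balance $14,646.69
Quarter 3: opening $14,646.69; interest $497.99 → $15,144.68; payment $15,144.68; balance $0.00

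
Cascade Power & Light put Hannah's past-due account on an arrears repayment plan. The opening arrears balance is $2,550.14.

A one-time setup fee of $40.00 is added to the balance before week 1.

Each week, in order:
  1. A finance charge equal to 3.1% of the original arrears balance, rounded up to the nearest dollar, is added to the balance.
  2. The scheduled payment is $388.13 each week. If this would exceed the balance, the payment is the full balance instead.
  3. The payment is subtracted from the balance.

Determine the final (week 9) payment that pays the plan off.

$205.10

Week 1: $2,590.14 +$80.00 interest = $2,670.14; pay $388.13 → $2,282.01
Week 2: $2,282.01 +$80.00 interest = $2,362.01; pay $388.13 → $1,973.88
Week 3: $1,973.88 +$80.00 interest = $2,053.88; pay $388.13 → $1,665.75
Week 4: $1,665.75 +$80.00 interest = $1,745.75; pay $388.13 → $1,357.62
Week 5: $1,357.62 +$80.00 interest = $1,437.62; pay $388.13 → $1,049.49
Week 6: $1,049.49 +$80.00 interest = $1,129.49; pay $388.13 → $741.36
Week 7: $741.36 +$80.00 interest = $821.36; pay $388.13 → $433.23
Week 8: $433.23 +$80.00 interest = $513.23; pay $388.13 → $125.10
Week 9: $125.10 +$80.00 interest = $205.10; pay $205.10 → $0.00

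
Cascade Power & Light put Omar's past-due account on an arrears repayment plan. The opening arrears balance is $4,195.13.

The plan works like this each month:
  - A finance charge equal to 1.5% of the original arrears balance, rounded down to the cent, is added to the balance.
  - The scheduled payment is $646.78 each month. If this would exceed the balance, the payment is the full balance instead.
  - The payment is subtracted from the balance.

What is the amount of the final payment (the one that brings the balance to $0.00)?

$171.03

Month 1: opening $4,195.13; interest $62.92 → $4,258.05; payment $646.78; balance $3,611.27
Month 2: opening $3,611.27; interest $62.92 → $3,674.19; payment $646.78; balance $3,027.41
Month 3: opening $3,027.41; interest $62.92 → $3,090.33; payment $646.78; balance $2,443.55
Month 4: opening $2,443.55; interest $62.92 → $2,506.47; payment $646.78; balance $1,859.69
Month 5: opening $1,859.69; interest $62.92 → $1,922.61; payment $646.78; balance $1,275.83
Month 6: opening $1,275.83; interest $62.92 → $1,338.75; payment $646.78; balance $691.97
Month 7: opening $691.97; interest $62.92 → $754.89; payment $646.78; balance $108.11
Month 8: opening $108.11; interest $62.92 → $171.03; payment $171.03; balance $0.00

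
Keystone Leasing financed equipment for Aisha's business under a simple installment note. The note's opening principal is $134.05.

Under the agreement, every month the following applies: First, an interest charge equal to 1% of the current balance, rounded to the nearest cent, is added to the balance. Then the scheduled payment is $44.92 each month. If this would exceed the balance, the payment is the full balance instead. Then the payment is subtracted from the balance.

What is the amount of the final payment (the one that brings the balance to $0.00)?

# | Opening | Interest | Payment | End bal
1 | $134.05 | $1.34 | $44.92 | $90.47
2 | $90.47 | $0.90 | $44.92 | $46.45
3 | $46.45 | $0.46 | $44.92 | $1.99
4 | $1.99 | $0.02 | $2.01 | $0.00

$2.01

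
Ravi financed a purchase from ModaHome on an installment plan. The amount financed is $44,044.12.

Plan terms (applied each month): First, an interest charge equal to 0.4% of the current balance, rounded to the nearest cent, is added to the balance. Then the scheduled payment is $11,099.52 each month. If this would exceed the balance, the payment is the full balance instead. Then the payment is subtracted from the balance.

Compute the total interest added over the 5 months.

$442.19

Month 1: $44,044.12 +$176.18 interest = $44,220.30; pay $11,099.52 → $33,120.78
Month 2: $33,120.78 +$132.48 interest = $33,253.26; pay $11,099.52 → $22,153.74
Month 3: $22,153.74 +$88.61 interest = $22,242.35; pay $11,099.52 → $11,142.83
Month 4: $11,142.83 +$44.57 interest = $11,187.40; pay $11,099.52 → $87.88
Month 5: $87.88 +$0.35 interest = $88.23; pay $88.23 → $0.00
Total interest: $176.18 + $132.48 + $88.61 + $44.57 + $0.35 = $442.19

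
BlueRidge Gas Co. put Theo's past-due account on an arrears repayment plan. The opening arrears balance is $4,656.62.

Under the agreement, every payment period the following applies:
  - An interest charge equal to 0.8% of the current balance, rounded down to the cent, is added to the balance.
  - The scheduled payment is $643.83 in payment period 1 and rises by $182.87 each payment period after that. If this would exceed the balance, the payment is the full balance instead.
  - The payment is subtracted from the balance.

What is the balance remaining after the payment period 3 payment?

Payment period 1: $4,656.62 +$37.25 interest = $4,693.87; pay $643.83 → $4,050.04
Payment period 2: $4,050.04 +$32.40 interest = $4,082.44; pay $826.70 → $3,255.74
Payment period 3: $3,255.74 +$26.04 interest = $3,281.78; pay $1,009.57 → $2,272.21

$2,272.21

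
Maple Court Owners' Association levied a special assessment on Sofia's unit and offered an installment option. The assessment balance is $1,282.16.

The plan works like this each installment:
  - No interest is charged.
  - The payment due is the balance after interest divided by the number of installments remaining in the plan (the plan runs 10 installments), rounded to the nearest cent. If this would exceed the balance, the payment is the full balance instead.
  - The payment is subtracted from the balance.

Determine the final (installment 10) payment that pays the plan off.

# | Opening | Payment | End bal
1 | $1,282.16 | $128.22 | $1,153.94
2 | $1,153.94 | $128.22 | $1,025.72
3 | $1,025.72 | $128.22 | $897.50
4 | $897.50 | $128.21 | $769.29
5 | $769.29 | $128.22 | $641.07
6 | $641.07 | $128.21 | $512.86
7 | $512.86 | $128.22 | $384.64
8 | $384.64 | $128.21 | $256.43
9 | $256.43 | $128.22 | $128.21
10 | $128.21 | $128.21 | $0.00

$128.21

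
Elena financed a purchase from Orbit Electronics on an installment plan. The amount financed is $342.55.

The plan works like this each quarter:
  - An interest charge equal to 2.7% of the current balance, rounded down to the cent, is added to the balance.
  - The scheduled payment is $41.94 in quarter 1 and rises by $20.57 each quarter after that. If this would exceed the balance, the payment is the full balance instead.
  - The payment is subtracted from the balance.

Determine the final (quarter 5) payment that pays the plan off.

$82.88

Quarter 1: $342.55 +$9.24 interest = $351.79; pay $41.94 → $309.85
Quarter 2: $309.85 +$8.36 interest = $318.21; pay $62.51 → $255.70
Quarter 3: $255.70 +$6.90 interest = $262.60; pay $83.08 → $179.52
Quarter 4: $179.52 +$4.84 interest = $184.36; pay $103.65 → $80.71
Quarter 5: $80.71 +$2.17 interest = $82.88; pay $82.88 → $0.00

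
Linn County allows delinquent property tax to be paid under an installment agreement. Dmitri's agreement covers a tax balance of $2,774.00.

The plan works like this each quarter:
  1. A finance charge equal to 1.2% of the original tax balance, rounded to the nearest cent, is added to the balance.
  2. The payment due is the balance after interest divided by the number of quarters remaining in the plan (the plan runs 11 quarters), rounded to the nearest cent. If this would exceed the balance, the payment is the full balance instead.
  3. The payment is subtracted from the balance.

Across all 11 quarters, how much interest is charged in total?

$366.19

Quarter 1: $2,774.00 +$33.29 interest = $2,807.29; pay $255.21 → $2,552.08
Quarter 2: $2,552.08 +$33.29 interest = $2,585.37; pay $258.54 → $2,326.83
Quarter 3: $2,326.83 +$33.29 interest = $2,360.12; pay $262.24 → $2,097.88
Quarter 4: $2,097.88 +$33.29 interest = $2,131.17; pay $266.40 → $1,864.77
Quarter 5: $1,864.77 +$33.29 interest = $1,898.06; pay $271.15 → $1,626.91
Quarter 6: $1,626.91 +$33.29 interest = $1,660.20; pay $276.70 → $1,383.50
Quarter 7: $1,383.50 +$33.29 interest = $1,416.79; pay $283.36 → $1,133.43
Quarter 8: $1,133.43 +$33.29 interest = $1,166.72; pay $291.68 → $875.04
Quarter 9: $875.04 +$33.29 interest = $908.33; pay $302.78 → $605.55
Quarter 10: $605.55 +$33.29 interest = $638.84; pay $319.42 → $319.42
Quarter 11: $319.42 +$33.29 interest = $352.71; pay $352.71 → $0.00
Total interest: $33.29 + $33.29 + $33.29 + $33.29 + $33.29 + $33.29 + $33.29 + $33.29 + $33.29 + $33.29 + $33.29 = $366.19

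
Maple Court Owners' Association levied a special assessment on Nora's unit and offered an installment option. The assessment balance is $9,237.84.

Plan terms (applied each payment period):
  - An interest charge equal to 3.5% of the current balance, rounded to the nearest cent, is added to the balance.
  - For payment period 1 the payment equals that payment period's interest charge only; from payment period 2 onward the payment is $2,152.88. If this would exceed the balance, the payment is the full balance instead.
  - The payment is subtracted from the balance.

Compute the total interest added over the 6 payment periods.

Payment period 1: $9,237.84 +$323.32 interest = $9,561.16; pay $323.32 → $9,237.84
Payment period 2: $9,237.84 +$323.32 interest = $9,561.16; pay $2,152.88 → $7,408.28
Payment period 3: $7,408.28 +$259.29 interest = $7,667.57; pay $2,152.88 → $5,514.69
Payment period 4: $5,514.69 +$193.01 interest = $5,707.70; pay $2,152.88 → $3,554.82
Payment period 5: $3,554.82 +$124.42 interest = $3,679.24; pay $2,152.88 → $1,526.36
Payment period 6: $1,526.36 +$53.42 interest = $1,579.78; pay $1,579.78 → $0.00
Total interest: $323.32 + $323.32 + $259.29 + $193.01 + $124.42 + $53.42 = $1,276.78

$1,276.78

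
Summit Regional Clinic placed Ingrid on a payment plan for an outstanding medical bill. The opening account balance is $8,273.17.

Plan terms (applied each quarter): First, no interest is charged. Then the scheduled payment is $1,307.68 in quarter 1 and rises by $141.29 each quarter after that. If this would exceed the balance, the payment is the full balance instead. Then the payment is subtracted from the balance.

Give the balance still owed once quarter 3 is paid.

$3,926.26

Quarter 1: $8,273.17 − $1,307.68 → $6,965.49
Quarter 2: $6,965.49 − $1,448.97 → $5,516.52
Quarter 3: $5,516.52 − $1,590.26 → $3,926.26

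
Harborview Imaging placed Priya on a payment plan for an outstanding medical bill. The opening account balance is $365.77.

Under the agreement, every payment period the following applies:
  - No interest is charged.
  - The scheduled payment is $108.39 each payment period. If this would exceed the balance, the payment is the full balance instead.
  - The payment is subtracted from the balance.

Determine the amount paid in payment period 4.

Payment period 1: opening $365.77; payment $108.39; balance $257.38
Payment period 2: opening $257.38; payment $108.39; balance $148.99
Payment period 3: opening $148.99; payment $108.39; balance $40.60
Payment period 4: opening $40.60; payment $40.60; balance $0.00

$40.60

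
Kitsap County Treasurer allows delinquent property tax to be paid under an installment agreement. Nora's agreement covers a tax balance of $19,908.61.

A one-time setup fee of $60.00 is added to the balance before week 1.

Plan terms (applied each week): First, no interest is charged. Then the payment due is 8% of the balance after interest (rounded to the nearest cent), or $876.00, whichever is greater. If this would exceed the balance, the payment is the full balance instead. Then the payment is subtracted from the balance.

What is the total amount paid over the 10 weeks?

Week 1: opening $19,968.61; payment $1,597.49; balance $18,371.12
Week 2: opening $18,371.12; payment $1,469.69; balance $16,901.43
Week 3: opening $16,901.43; payment $1,352.11; balance $15,549.32
Week 4: opening $15,549.32; payment $1,243.95; balance $14,305.37
Week 5: opening $14,305.37; payment $1,144.43; balance $13,160.94
Week 6: opening $13,160.94; payment $1,052.88; balance $12,108.06
Week 7: opening $12,108.06; payment $968.64; balance $11,139.42
Week 8: opening $11,139.42; payment $891.15; balance $10,248.27
Week 9: opening $10,248.27; payment $876.00; balance $9,372.27
Week 10: opening $9,372.27; payment $876.00; balance $8,496.27
Total paid: $11,472.34

$11,472.34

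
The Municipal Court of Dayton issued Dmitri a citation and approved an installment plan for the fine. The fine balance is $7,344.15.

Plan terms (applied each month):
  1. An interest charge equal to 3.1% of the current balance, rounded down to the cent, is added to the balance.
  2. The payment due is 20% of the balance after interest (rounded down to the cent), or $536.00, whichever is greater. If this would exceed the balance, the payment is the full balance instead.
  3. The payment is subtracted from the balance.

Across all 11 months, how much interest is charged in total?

$1,100.21

# | Opening | Interest | Payment | End bal
1 | $7,344.15 | $227.66 | $1,514.36 | $6,057.45
2 | $6,057.45 | $187.78 | $1,249.04 | $4,996.19
3 | $4,996.19 | $154.88 | $1,030.21 | $4,120.86
4 | $4,120.86 | $127.74 | $849.72 | $3,398.88
5 | $3,398.88 | $105.36 | $700.84 | $2,803.40
6 | $2,803.40 | $86.90 | $578.06 | $2,312.24
7 | $2,312.24 | $71.67 | $536.00 | $1,847.91
8 | $1,847.91 | $57.28 | $536.00 | $1,369.19
9 | $1,369.19 | $42.44 | $536.00 | $875.63
10 | $875.63 | $27.14 | $536.00 | $366.77
11 | $366.77 | $11.36 | $378.13 | $0.00
Total interest: $227.66 + $187.78 + $154.88 + $127.74 + $105.36 + $86.90 + $71.67 + $57.28 + $42.44 + $27.14 + $11.36 = $1,100.21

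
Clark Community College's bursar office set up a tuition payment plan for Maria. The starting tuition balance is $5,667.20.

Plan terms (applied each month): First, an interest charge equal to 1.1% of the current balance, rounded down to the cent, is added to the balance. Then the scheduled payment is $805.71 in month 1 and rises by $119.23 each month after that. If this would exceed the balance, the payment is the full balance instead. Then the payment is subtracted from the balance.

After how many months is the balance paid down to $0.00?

# | Opening | Interest | Payment | End bal
1 | $5,667.20 | $62.33 | $805.71 | $4,923.82
2 | $4,923.82 | $54.16 | $924.94 | $4,053.04
3 | $4,053.04 | $44.58 | $1,044.17 | $3,053.45
4 | $3,053.45 | $33.58 | $1,163.40 | $1,923.63
5 | $1,923.63 | $21.15 | $1,282.63 | $662.15
6 | $662.15 | $7.28 | $669.43 | $0.00
Balance reaches $0.00 in month 6.

6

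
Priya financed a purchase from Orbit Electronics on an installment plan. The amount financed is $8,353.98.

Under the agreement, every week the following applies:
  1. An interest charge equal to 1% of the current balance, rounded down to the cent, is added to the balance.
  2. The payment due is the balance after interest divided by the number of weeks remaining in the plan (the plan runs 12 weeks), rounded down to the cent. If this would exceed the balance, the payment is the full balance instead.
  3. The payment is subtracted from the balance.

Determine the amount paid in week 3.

Week 1: opening $8,353.98; interest $83.53 → $8,437.51; payment $703.12; balance $7,734.39
Week 2: opening $7,734.39; interest $77.34 → $7,811.73; payment $710.15; balance $7,101.58
Week 3: opening $7,101.58; interest $71.01 → $7,172.59; payment $717.25; balance $6,455.34

$717.25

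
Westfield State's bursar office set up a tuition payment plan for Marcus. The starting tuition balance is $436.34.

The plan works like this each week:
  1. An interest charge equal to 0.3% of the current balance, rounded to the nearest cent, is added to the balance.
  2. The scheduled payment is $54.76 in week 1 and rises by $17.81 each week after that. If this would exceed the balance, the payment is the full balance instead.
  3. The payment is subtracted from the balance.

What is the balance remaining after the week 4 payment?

$114.50

Week 1: $436.34 +$1.31 interest = $437.65; pay $54.76 → $382.89
Week 2: $382.89 +$1.15 interest = $384.04; pay $72.57 → $311.47
Week 3: $311.47 +$0.93 interest = $312.40; pay $90.38 → $222.02
Week 4: $222.02 +$0.67 interest = $222.69; pay $108.19 → $114.50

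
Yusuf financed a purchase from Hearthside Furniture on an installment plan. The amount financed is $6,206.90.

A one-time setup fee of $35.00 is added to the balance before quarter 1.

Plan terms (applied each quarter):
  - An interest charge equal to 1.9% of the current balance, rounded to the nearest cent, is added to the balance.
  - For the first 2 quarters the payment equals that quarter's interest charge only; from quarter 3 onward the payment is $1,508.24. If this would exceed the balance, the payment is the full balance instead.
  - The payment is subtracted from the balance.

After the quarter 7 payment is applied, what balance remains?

$0.00

Quarter 1: opening $6,241.90; interest $118.60 → $6,360.50; payment $118.60; balance $6,241.90
Quarter 2: opening $6,241.90; interest $118.60 → $6,360.50; payment $118.60; balance $6,241.90
Quarter 3: opening $6,241.90; interest $118.60 → $6,360.50; payment $1,508.24; balance $4,852.26
Quarter 4: opening $4,852.26; interest $92.19 → $4,944.45; payment $1,508.24; balance $3,436.21
Quarter 5: opening $3,436.21; interest $65.29 → $3,501.50; payment $1,508.24; balance $1,993.26
Quarter 6: opening $1,993.26; interest $37.87 → $2,031.13; payment $1,508.24; balance $522.89
Quarter 7: opening $522.89; interest $9.93 → $532.82; payment $532.82; balance $0.00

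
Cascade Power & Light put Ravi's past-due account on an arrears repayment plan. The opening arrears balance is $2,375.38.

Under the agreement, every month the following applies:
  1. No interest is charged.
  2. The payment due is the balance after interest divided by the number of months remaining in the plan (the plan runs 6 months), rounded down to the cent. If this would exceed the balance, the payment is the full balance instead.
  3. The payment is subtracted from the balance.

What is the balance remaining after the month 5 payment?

$395.90

Month 1: $2,375.38 − $395.89 → $1,979.49
Month 2: $1,979.49 − $395.89 → $1,583.60
Month 3: $1,583.60 − $395.90 → $1,187.70
Month 4: $1,187.70 − $395.90 → $791.80
Month 5: $791.80 − $395.90 → $395.90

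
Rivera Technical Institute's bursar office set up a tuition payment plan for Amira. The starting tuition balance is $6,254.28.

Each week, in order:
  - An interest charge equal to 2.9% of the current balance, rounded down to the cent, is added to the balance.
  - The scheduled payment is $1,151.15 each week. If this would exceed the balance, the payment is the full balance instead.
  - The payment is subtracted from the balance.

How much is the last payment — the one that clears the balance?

$1,148.24

# | Opening | Interest | Payment | End bal
1 | $6,254.28 | $181.37 | $1,151.15 | $5,284.50
2 | $5,284.50 | $153.25 | $1,151.15 | $4,286.60
3 | $4,286.60 | $124.31 | $1,151.15 | $3,259.76
4 | $3,259.76 | $94.53 | $1,151.15 | $2,203.14
5 | $2,203.14 | $63.89 | $1,151.15 | $1,115.88
6 | $1,115.88 | $32.36 | $1,148.24 | $0.00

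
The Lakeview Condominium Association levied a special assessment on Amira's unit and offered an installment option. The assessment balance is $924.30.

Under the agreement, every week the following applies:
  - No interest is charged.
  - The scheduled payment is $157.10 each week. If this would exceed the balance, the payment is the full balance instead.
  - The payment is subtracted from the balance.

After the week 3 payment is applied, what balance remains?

Week 1: opening $924.30; payment $157.10; balance $767.20
Week 2: opening $767.20; payment $157.10; balance $610.10
Week 3: opening $610.10; payment $157.10; balance $453.00

$453.00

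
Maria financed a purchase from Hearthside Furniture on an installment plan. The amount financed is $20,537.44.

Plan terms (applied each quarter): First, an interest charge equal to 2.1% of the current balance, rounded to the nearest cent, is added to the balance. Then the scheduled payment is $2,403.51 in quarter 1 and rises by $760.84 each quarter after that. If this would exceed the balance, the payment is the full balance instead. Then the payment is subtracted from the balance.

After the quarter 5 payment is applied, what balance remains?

# | Opening | Interest | Payment | End bal
1 | $20,537.44 | $431.29 | $2,403.51 | $18,565.22
2 | $18,565.22 | $389.87 | $3,164.35 | $15,790.74
3 | $15,790.74 | $331.61 | $3,925.19 | $12,197.16
4 | $12,197.16 | $256.14 | $4,686.03 | $7,767.27
5 | $7,767.27 | $163.11 | $5,446.87 | $2,483.51

$2,483.51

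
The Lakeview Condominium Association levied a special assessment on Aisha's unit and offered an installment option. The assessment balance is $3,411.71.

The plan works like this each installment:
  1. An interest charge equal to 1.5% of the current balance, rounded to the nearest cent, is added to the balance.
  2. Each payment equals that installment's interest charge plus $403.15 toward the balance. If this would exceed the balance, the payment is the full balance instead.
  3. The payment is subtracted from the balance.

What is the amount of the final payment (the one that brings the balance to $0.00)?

$189.31

Installment 1: $3,411.71 +$51.18 interest = $3,462.89; pay $454.33 → $3,008.56
Installment 2: $3,008.56 +$45.13 interest = $3,053.69; pay $448.28 → $2,605.41
Installment 3: $2,605.41 +$39.08 interest = $2,644.49; pay $442.23 → $2,202.26
Installment 4: $2,202.26 +$33.03 interest = $2,235.29; pay $436.18 → $1,799.11
Installment 5: $1,799.11 +$26.99 interest = $1,826.10; pay $430.14 → $1,395.96
Installment 6: $1,395.96 +$20.94 interest = $1,416.90; pay $424.09 → $992.81
Installment 7: $992.81 +$14.89 interest = $1,007.70; pay $418.04 → $589.66
Installment 8: $589.66 +$8.84 interest = $598.50; pay $411.99 → $186.51
Installment 9: $186.51 +$2.80 interest = $189.31; pay $189.31 → $0.00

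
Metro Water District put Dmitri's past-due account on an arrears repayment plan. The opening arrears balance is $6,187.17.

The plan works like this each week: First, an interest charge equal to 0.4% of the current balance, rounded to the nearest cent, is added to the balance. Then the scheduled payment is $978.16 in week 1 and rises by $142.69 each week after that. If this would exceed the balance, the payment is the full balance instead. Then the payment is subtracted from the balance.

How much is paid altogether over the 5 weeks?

Week 1: opening $6,187.17; interest $24.75 → $6,211.92; payment $978.16; balance $5,233.76
Week 2: opening $5,233.76; interest $20.94 → $5,254.70; payment $1,120.85; balance $4,133.85
Week 3: opening $4,133.85; interest $16.54 → $4,150.39; payment $1,263.54; balance $2,886.85
Week 4: opening $2,886.85; interest $11.55 → $2,898.40; payment $1,406.23; balance $1,492.17
Week 5: opening $1,492.17; interest $5.97 → $1,498.14; payment $1,498.14; balance $0.00
Total paid: $6,266.92

$6,266.92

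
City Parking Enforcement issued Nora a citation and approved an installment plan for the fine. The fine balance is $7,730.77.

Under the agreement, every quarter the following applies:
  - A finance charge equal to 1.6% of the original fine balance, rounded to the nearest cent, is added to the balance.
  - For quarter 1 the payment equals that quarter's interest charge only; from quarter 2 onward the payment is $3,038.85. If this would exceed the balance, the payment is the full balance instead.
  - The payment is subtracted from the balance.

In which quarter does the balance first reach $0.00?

4

Quarter 1: $7,730.77 +$123.69 interest = $7,854.46; pay $123.69 → $7,730.77
Quarter 2: $7,730.77 +$123.69 interest = $7,854.46; pay $3,038.85 → $4,815.61
Quarter 3: $4,815.61 +$123.69 interest = $4,939.30; pay $3,038.85 → $1,900.45
Quarter 4: $1,900.45 +$123.69 interest = $2,024.14; pay $2,024.14 → $0.00
Balance reaches $0.00 in quarter 4.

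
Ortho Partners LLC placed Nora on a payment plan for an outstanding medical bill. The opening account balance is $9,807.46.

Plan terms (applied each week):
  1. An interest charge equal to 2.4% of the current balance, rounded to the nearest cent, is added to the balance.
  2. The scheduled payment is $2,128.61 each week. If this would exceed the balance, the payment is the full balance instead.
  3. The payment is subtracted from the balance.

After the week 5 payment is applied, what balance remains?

$0.00

Week 1: opening $9,807.46; interest $235.38 → $10,042.84; payment $2,128.61; balance $7,914.23
Week 2: opening $7,914.23; interest $189.94 → $8,104.17; payment $2,128.61; balance $5,975.56
Week 3: opening $5,975.56; interest $143.41 → $6,118.97; payment $2,128.61; balance $3,990.36
Week 4: opening $3,990.36; interest $95.77 → $4,086.13; payment $2,128.61; balance $1,957.52
Week 5: opening $1,957.52; interest $46.98 → $2,004.50; payment $2,004.50; balance $0.00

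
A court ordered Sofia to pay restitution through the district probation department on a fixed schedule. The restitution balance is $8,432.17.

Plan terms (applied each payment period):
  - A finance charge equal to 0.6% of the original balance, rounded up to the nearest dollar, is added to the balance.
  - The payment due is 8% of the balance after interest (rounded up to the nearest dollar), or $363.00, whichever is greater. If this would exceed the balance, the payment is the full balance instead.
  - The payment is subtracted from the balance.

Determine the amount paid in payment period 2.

# | Opening | Interest | Payment | End bal
1 | $8,432.17 | $51.00 | $679.00 | $7,804.17
2 | $7,804.17 | $51.00 | $629.00 | $7,226.17

$629.00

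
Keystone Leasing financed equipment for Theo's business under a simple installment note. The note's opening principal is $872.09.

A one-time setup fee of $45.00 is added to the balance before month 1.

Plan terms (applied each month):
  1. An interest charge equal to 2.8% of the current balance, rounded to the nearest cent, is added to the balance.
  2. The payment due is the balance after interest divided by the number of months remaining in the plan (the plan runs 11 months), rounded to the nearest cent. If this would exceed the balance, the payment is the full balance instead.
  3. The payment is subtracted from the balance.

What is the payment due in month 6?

Month 1: opening $917.09; interest $25.68 → $942.77; payment $85.71; balance $857.06
Month 2: opening $857.06; interest $24.00 → $881.06; payment $88.11; balance $792.95
Month 3: opening $792.95; interest $22.20 → $815.15; payment $90.57; balance $724.58
Month 4: opening $724.58; interest $20.29 → $744.87; payment $93.11; balance $651.76
Month 5: opening $651.76; interest $18.25 → $670.01; payment $95.72; balance $574.29
Month 6: opening $574.29; interest $16.08 → $590.37; payment $98.40; balance $491.97

$98.40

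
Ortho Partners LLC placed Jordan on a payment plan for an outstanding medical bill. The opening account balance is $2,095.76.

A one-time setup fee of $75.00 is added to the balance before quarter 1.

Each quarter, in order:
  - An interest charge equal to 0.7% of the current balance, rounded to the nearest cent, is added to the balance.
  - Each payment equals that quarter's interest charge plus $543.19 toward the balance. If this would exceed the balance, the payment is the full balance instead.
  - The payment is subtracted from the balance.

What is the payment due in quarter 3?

$550.78

Quarter 1: $2,170.76 +$15.20 interest = $2,185.96; pay $558.39 → $1,627.57
Quarter 2: $1,627.57 +$11.39 interest = $1,638.96; pay $554.58 → $1,084.38
Quarter 3: $1,084.38 +$7.59 interest = $1,091.97; pay $550.78 → $541.19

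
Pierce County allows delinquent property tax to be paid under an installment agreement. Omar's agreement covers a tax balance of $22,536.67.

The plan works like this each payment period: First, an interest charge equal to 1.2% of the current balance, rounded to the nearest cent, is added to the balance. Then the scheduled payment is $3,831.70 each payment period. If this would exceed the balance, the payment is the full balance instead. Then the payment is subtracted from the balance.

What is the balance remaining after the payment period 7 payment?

Payment period 1: $22,536.67 +$270.44 interest = $22,807.11; pay $3,831.70 → $18,975.41
Payment period 2: $18,975.41 +$227.70 interest = $19,203.11; pay $3,831.70 → $15,371.41
Payment period 3: $15,371.41 +$184.46 interest = $15,555.87; pay $3,831.70 → $11,724.17
Payment period 4: $11,724.17 +$140.69 interest = $11,864.86; pay $3,831.70 → $8,033.16
Payment period 5: $8,033.16 +$96.40 interest = $8,129.56; pay $3,831.70 → $4,297.86
Payment period 6: $4,297.86 +$51.57 interest = $4,349.43; pay $3,831.70 → $517.73
Payment period 7: $517.73 +$6.21 interest = $523.94; pay $523.94 → $0.00

$0.00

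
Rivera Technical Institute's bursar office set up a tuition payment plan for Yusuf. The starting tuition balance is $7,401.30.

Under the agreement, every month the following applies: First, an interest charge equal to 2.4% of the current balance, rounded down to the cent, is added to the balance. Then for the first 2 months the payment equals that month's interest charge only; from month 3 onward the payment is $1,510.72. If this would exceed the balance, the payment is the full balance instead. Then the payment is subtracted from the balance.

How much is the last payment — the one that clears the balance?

$417.91

Month 1: opening $7,401.30; interest $177.63 → $7,578.93; payment $177.63; balance $7,401.30
Month 2: opening $7,401.30; interest $177.63 → $7,578.93; payment $177.63; balance $7,401.30
Month 3: opening $7,401.30; interest $177.63 → $7,578.93; payment $1,510.72; balance $6,068.21
Month 4: opening $6,068.21; interest $145.63 → $6,213.84; payment $1,510.72; balance $4,703.12
Month 5: opening $4,703.12; interest $112.87 → $4,815.99; payment $1,510.72; balance $3,305.27
Month 6: opening $3,305.27; interest $79.32 → $3,384.59; payment $1,510.72; balance $1,873.87
Month 7: opening $1,873.87; interest $44.97 → $1,918.84; payment $1,510.72; balance $408.12
Month 8: opening $408.12; interest $9.79 → $417.91; payment $417.91; balance $0.00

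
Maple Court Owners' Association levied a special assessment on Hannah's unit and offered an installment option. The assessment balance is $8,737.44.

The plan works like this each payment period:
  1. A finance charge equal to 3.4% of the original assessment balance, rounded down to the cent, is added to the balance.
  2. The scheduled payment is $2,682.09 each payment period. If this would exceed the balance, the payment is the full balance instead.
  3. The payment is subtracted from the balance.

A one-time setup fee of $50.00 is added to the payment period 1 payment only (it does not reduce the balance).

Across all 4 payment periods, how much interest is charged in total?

# | Opening | Interest | Payment | Fee | End bal
1 | $8,737.44 | $297.07 | $2,682.09 | $50.00 | $6,352.42
2 | $6,352.42 | $297.07 | $2,682.09 | — | $3,967.40
3 | $3,967.40 | $297.07 | $2,682.09 | — | $1,582.38
4 | $1,582.38 | $297.07 | $1,879.45 | — | $0.00
Total interest: $297.07 + $297.07 + $297.07 + $297.07 = $1,188.28

$1,188.28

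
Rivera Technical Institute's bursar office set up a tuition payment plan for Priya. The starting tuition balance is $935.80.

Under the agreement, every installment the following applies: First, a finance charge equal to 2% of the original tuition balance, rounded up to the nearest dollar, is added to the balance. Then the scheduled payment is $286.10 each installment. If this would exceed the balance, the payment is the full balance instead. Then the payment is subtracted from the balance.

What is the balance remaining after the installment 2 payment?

# | Opening | Interest | Payment | End bal
1 | $935.80 | $19.00 | $286.10 | $668.70
2 | $668.70 | $19.00 | $286.10 | $401.60

$401.60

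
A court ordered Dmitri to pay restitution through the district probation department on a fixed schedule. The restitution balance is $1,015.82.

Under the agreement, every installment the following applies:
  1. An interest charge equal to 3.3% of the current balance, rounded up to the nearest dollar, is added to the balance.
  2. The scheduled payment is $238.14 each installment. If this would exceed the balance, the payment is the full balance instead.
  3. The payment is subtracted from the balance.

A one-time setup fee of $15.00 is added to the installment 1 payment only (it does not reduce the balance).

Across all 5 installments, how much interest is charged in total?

Installment 1: opening $1,015.82; interest $34.00 → $1,049.82; payment $238.14 (+ $15.00 fee); balance $811.68
Installment 2: opening $811.68; interest $27.00 → $838.68; payment $238.14; balance $600.54
Installment 3: opening $600.54; interest $20.00 → $620.54; payment $238.14; balance $382.40
Installment 4: opening $382.40; interest $13.00 → $395.40; payment $238.14; balance $157.26
Installment 5: opening $157.26; interest $6.00 → $163.26; payment $163.26; balance $0.00
Total interest: $34.00 + $27.00 + $20.00 + $13.00 + $6.00 = $100.00

$100.00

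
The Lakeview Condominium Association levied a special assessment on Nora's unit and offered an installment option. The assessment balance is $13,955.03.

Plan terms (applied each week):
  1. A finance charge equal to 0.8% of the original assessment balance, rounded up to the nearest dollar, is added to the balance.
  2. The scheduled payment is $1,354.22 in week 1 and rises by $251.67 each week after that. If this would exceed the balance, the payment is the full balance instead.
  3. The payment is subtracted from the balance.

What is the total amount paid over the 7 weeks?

# | Opening | Interest | Payment | End bal
1 | $13,955.03 | $112.00 | $1,354.22 | $12,712.81
2 | $12,712.81 | $112.00 | $1,605.89 | $11,218.92
3 | $11,218.92 | $112.00 | $1,857.56 | $9,473.36
4 | $9,473.36 | $112.00 | $2,109.23 | $7,476.13
5 | $7,476.13 | $112.00 | $2,360.90 | $5,227.23
6 | $5,227.23 | $112.00 | $2,612.57 | $2,726.66
7 | $2,726.66 | $112.00 | $2,838.66 | $0.00
Total paid: $14,739.03

$14,739.03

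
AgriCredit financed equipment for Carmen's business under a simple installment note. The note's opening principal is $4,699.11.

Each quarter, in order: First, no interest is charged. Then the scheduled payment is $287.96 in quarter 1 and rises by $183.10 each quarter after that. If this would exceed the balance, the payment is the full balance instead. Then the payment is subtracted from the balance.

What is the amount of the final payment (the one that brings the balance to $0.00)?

Quarter 1: $4,699.11 − $287.96 → $4,411.15
Quarter 2: $4,411.15 − $471.06 → $3,940.09
Quarter 3: $3,940.09 − $654.16 → $3,285.93
Quarter 4: $3,285.93 − $837.26 → $2,448.67
Quarter 5: $2,448.67 − $1,020.36 → $1,428.31
Quarter 6: $1,428.31 − $1,203.46 → $224.85
Quarter 7: $224.85 − $224.85 → $0.00

$224.85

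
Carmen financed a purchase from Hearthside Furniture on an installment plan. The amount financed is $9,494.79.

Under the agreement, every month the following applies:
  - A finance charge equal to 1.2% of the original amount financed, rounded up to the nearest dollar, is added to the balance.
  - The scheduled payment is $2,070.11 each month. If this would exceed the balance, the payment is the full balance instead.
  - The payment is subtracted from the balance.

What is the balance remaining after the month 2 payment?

$5,582.57

# | Opening | Interest | Payment | End bal
1 | $9,494.79 | $114.00 | $2,070.11 | $7,538.68
2 | $7,538.68 | $114.00 | $2,070.11 | $5,582.57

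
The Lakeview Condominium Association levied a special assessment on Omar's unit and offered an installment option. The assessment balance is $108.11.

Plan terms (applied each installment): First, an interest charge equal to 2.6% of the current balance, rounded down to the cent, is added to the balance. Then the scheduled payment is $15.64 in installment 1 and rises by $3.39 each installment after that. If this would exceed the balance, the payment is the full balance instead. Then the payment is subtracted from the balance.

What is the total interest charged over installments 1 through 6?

# | Opening | Interest | Payment | End bal
1 | $108.11 | $2.81 | $15.64 | $95.28
2 | $95.28 | $2.47 | $19.03 | $78.72
3 | $78.72 | $2.04 | $22.42 | $58.34
4 | $58.34 | $1.51 | $25.81 | $34.04
5 | $34.04 | $0.88 | $29.20 | $5.72
6 | $5.72 | $0.14 | $5.86 | $0.00
Total interest: $2.81 + $2.47 + $2.04 + $1.51 + $0.88 + $0.14 = $9.85

$9.85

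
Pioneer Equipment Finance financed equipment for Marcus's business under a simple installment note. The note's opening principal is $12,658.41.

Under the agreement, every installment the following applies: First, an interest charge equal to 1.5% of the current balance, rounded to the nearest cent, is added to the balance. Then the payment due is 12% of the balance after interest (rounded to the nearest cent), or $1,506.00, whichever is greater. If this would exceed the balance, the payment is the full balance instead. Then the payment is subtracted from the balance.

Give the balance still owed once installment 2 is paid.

$9,970.10

Installment 1: $12,658.41 +$189.88 interest = $12,848.29; pay $1,541.79 → $11,306.50
Installment 2: $11,306.50 +$169.60 interest = $11,476.10; pay $1,506.00 → $9,970.10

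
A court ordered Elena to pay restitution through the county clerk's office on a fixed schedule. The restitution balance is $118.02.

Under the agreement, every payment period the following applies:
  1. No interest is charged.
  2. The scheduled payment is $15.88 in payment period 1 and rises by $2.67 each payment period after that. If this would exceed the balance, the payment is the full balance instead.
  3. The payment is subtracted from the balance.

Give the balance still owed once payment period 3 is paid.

$62.37

Payment period 1: opening $118.02; payment $15.88; balance $102.14
Payment period 2: opening $102.14; payment $18.55; balance $83.59
Payment period 3: opening $83.59; payment $21.22; balance $62.37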